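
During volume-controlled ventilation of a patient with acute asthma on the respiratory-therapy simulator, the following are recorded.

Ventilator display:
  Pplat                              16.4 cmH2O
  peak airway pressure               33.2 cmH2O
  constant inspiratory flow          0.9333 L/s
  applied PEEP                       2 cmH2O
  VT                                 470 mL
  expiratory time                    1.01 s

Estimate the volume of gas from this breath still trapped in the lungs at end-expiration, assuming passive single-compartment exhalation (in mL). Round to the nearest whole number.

R = (PIP − Pplat)/V̇ = (33.2 − 16.4) / 0.9333 = 16.8/0.9333 = 18.001 cmH2O·s/L.
C = Vt/(Pplat − PEEP) = 470.0 / (16.4 − 2) = 470.0/14.4 = 32.639 mL/cmH2O.
τ = R × C = 18.001 × 0.03264 L/cmH2O = 0.5876 s.
Fraction remaining = e^(−Te/τ) = e^(−1.01/0.5876) = 0.1793.
Trapped volume = 470.0 × 0.1793 = 84.271 mL.

84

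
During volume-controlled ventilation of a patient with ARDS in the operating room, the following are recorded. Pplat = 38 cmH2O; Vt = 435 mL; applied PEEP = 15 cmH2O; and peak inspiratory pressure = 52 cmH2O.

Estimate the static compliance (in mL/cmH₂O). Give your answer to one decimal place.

18.9

Cstat = Vt / (Pplat − PEEP) = 435 / (38 − 15) = 435 / 23.0 = 18.913 mL/cmH2O.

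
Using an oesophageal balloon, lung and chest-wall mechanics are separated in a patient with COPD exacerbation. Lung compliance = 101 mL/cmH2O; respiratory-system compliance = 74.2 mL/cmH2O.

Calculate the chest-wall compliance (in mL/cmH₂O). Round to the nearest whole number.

280

1/Ccw = 1/Crs − 1/CL.
1/Ccw = 1/74.2 − 1/101 = 0.003576.
Ccw = 279.64 mL/cmH2O.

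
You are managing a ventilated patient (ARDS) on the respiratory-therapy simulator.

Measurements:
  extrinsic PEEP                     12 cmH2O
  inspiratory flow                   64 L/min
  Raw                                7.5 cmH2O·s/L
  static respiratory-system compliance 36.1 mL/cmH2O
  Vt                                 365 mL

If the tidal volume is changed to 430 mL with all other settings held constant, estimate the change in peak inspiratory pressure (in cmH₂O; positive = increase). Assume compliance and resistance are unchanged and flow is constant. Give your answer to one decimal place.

PIP = Vt/C + R·V̇ + PEEP (constant-flow equation of motion).
Only the elastic term changes: ΔPIP = ΔVt / C = (430 − 365) / 36.1 = 1.801 cmH2O.

1.8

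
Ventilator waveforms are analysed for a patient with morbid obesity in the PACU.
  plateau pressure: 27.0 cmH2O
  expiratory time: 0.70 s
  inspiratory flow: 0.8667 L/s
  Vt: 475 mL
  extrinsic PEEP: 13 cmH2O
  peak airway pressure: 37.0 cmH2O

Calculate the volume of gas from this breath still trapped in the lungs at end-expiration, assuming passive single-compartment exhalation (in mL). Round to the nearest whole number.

79

R = (PIP − Pplat)/V̇ = (37.0 − 27.0) / 0.8667 = 10.0/0.8667 = 11.538 cmH2O·s/L.
C = Vt/(Pplat − PEEP) = 475.0 / (27.0 − 13) = 475.0/14.0 = 33.929 mL/cmH2O.
τ = R × C = 11.538 × 0.03393 L/cmH2O = 0.3915 s.
Fraction remaining = e^(−Te/τ) = e^(−0.70/0.3915) = 0.1673.
Trapped volume = 475.0 × 0.1673 = 79.468 mL.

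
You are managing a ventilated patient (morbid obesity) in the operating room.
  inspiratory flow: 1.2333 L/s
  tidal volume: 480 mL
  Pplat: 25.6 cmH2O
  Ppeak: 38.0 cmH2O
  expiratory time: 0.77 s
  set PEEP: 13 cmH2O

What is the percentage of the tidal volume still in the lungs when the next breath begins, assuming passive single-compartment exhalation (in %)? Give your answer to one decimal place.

R = (PIP − Pplat)/V̇ = (38.0 − 25.6) / 1.2333 = 12.4/1.2333 = 10.054 cmH2O·s/L.
C = Vt/(Pplat − PEEP) = 480.0 / (25.6 − 13) = 480.0/12.6 = 38.095 mL/cmH2O.
τ = R × C = 10.054 × 0.0381 L/cmH2O = 0.3831 s.
Fraction remaining at end-expiration = e^(−Te/τ) = e^(−0.77/0.3831) = 0.134 → 13.4%.

13.4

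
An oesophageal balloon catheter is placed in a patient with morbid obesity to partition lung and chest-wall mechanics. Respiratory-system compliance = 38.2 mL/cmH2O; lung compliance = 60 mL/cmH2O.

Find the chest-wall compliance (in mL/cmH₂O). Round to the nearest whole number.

1/Ccw = 1/Crs − 1/CL.
1/Ccw = 1/38.2 − 1/60 = 0.009511.
Ccw = 105.14 mL/cmH2O.

105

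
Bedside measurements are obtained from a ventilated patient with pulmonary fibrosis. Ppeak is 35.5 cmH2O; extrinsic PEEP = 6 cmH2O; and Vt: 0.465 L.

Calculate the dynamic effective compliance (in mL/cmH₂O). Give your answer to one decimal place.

15.8

Dynamic compliance = Vt / (PIP − PEEP) = 465 / (35.5 − 6) = 465 / 29.5 = 15.763 mL/cmH2O.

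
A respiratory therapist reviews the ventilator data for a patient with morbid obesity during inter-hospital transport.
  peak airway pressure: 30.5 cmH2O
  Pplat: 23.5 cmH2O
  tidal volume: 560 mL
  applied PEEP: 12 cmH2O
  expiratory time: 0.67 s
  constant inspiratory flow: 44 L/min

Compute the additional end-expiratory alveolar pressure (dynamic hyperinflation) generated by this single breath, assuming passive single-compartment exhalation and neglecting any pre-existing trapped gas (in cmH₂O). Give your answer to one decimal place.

2.7

Flow: 44 L/min ÷ 60 = 0.7333 L/s.
R = (PIP − Pplat)/V̇ = (30.5 − 23.5) / 0.7333 = 7.0/0.7333 = 9.546 cmH2O·s/L.
C = Vt/(Pplat − PEEP) = 560.0 / (23.5 − 12) = 560.0/11.5 = 48.696 mL/cmH2O.
τ = R × C = 9.546 × 0.0487 L/cmH2O = 0.4649 s.
Fraction remaining = e^(−Te/τ) = e^(−0.67/0.4649) = 0.2367; trapped volume = 560.0 × 0.2367 = 132.55 mL.
Additional alveolar pressure from trapping ≈ V_trapped / C = 132.55 / 48.696 = 2.722 cmH2O.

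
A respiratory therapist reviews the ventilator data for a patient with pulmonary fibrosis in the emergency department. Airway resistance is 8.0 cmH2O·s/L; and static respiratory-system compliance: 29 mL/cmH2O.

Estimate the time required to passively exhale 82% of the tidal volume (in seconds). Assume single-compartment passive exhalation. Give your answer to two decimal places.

τ = R × C = 8.0 × 29 mL/cmH2O = 8.0 × 0.029 L/cmH2O = 0.232 s.
Exhaled fraction f = 1 − e^(−t/τ) → t = −τ·ln(1 − f) = −0.232·ln(0.18) = 0.3978 s.

0.40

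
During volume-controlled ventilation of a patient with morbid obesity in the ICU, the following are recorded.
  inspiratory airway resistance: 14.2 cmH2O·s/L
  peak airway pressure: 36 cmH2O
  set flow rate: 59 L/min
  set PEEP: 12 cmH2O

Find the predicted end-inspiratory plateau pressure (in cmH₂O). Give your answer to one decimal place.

22.0

Flow: 59 L/min ÷ 60 = 0.9833 L/s.
Pplat = PIP − Raw × flow = 36 − 14.2 × 0.9833 = 36 − 13.963 = 22.037 cmH2O.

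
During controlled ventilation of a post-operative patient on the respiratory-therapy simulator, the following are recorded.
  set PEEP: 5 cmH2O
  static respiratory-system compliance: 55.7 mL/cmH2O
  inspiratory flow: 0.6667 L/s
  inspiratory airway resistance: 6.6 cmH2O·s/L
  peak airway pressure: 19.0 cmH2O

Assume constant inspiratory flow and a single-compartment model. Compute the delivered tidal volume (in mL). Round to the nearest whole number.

535

Equation of motion (constant flow): PIP = Vt/C + R·V̇ + PEEP.
Vt/C = PIP − R·V̇ − PEEP = 19.0 − 4.4 − 5 = 9.6 cmH2O.
Vt = C × 9.6 = 55.7 × 9.6 = 534.72 mL.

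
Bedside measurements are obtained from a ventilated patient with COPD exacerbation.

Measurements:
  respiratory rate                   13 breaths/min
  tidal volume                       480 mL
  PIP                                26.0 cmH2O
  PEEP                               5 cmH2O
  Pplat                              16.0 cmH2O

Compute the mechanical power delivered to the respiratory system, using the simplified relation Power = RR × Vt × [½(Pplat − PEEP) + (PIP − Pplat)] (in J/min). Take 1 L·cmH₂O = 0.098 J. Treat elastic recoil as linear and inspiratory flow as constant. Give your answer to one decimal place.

9.5

Per-breath work = Vt × [½(Pplat−PEEP) + (PIP−Pplat)] = 0.480 × [0.5×11.0 + 10.0] = 0.480 × 15.5 = 7.44 L·cmH2O.
Power = 13 × 7.44 = 96.72 L·cmH2O/min.
× 0.098 J/(L·cmH2O) → 9.479 J/min.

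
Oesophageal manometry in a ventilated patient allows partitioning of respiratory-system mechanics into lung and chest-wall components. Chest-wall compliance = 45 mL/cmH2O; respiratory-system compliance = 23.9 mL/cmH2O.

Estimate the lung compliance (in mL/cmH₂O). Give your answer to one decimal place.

51.0

1/CL = 1/Crs − 1/Ccw.
1/CL = 1/23.9 − 1/45 = 0.01962.
CL = 50.968 mL/cmH2O.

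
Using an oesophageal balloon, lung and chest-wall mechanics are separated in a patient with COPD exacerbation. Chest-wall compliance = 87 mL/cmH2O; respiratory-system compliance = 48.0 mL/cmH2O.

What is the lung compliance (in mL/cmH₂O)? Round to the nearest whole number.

1/CL = 1/Crs − 1/Ccw.
1/CL = 1/48.0 − 1/87 = 0.009339.
CL = 107.08 mL/cmH2O.

107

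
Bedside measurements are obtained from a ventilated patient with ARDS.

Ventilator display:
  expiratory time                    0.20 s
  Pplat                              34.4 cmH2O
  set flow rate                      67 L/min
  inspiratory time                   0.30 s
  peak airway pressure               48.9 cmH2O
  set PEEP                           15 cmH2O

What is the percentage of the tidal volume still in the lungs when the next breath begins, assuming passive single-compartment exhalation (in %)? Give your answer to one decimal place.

Flow: 67 L/min ÷ 60 = 1.1167 L/s.
Vt = flow × Ti = 1.1167 L/s × 0.30 s × 1000 mL/L = 335.01 mL.
R = (PIP − Pplat)/V̇ = (48.9 − 34.4) / 1.1167 = 14.5/1.1167 = 12.985 cmH2O·s/L.
C = Vt/(Pplat − PEEP) = 335.01 / (34.4 − 15) = 335.01/19.4 = 17.269 mL/cmH2O.
τ = R × C = 12.985 × 0.01727 L/cmH2O = 0.2243 s.
Fraction remaining at end-expiration = e^(−Te/τ) = e^(−0.20/0.2243) = 0.41 → 41.0%.

41.0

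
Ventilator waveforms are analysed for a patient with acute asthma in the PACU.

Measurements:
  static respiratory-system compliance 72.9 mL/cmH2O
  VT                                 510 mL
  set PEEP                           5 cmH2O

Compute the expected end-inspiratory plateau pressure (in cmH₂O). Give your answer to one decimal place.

12.0

Pplat = PEEP + Vt / Cstat = 5 + 510 / 72.9 = 5 + 6.996 = 11.996 cmH2O.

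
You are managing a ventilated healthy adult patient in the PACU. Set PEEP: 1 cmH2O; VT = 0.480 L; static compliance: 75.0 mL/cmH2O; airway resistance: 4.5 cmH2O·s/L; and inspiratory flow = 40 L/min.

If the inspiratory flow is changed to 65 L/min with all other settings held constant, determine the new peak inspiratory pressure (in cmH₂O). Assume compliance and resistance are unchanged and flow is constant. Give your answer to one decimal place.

Flow: 40 L/min ÷ 60 = 0.6667 L/s.
New flow: 65 L/min ÷ 60 = 1.0833 L/s.
PIP = Vt/C + R·V̇ + PEEP (constant-flow equation of motion).
Only the resistive term changes: ΔPIP = R × ΔV̇ = 4.5 × (1.0833 − 0.6667) = 4.5 × 0.4166 = 1.875 cmH2O.
Original PIP = 480/75.0 + 4.5×0.6667 + 1 = 10.4 cmH2O; new PIP = 10.4 + (1.875) = 12.275 cmH2O.

12.3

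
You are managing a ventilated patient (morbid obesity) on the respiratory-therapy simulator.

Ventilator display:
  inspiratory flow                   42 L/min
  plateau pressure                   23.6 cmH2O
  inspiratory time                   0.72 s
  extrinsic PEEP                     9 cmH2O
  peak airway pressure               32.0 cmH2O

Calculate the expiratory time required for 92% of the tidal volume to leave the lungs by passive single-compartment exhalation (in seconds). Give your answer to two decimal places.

Flow: 42 L/min ÷ 60 = 0.7 L/s.
Vt = flow × Ti = 0.7 L/s × 0.72 s × 1000 mL/L = 504.0 mL.
R = (PIP − Pplat)/V̇ = (32.0 − 23.6) / 0.7 = 8.4/0.7 = 12.0 cmH2O·s/L.
C = Vt/(Pplat − PEEP) = 504.0 / (23.6 − 9) = 504.0/14.6 = 34.521 mL/cmH2O.
τ = R × C = 12.0 × 0.03452 L/cmH2O = 0.4142 s.
t = −τ·ln(1 − 0.92) = −0.4142·ln(0.08) = 1.046 s.

1.05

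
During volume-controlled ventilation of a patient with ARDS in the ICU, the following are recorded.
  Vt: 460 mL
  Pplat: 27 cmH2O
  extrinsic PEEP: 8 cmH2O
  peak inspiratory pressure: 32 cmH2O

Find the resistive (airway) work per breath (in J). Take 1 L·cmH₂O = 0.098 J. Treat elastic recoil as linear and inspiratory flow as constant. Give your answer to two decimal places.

0.23

With constant inspiratory flow the resistive pressure is constant at PIP − Pplat = 32 − 27 = 5.0 cmH2O, so resistive work = 5.0 × 0.460 = 2.3 L·cmH2O.
× 0.098 J/(L·cmH2O) → 0.2254 J.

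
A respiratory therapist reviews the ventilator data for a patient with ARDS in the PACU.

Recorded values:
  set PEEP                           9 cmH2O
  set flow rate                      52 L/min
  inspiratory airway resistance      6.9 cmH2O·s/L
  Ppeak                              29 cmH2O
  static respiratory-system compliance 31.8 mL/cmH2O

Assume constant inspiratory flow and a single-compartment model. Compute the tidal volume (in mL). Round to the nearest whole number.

446

Flow: 52 L/min ÷ 60 = 0.8667 L/s.
Equation of motion (constant flow): PIP = Vt/C + R·V̇ + PEEP.
Vt/C = PIP − R·V̇ − PEEP = 29 − 5.98 − 9 = 14.02 cmH2O.
Vt = C × 14.02 = 31.8 × 14.02 = 445.84 mL.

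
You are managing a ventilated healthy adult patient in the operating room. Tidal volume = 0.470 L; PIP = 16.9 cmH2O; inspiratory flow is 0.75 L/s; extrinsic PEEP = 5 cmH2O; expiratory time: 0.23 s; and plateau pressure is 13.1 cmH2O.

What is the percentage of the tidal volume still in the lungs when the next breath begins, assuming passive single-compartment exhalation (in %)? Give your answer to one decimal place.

R = (PIP − Pplat)/V̇ = (16.9 − 13.1) / 0.75 = 3.8/0.75 = 5.067 cmH2O·s/L.
C = Vt/(Pplat − PEEP) = 470.0 / (13.1 − 5) = 470.0/8.1 = 58.025 mL/cmH2O.
τ = R × C = 5.067 × 0.05803 L/cmH2O = 0.294 s.
Fraction remaining at end-expiration = e^(−Te/τ) = e^(−0.23/0.294) = 0.4573 → 45.73%.

45.7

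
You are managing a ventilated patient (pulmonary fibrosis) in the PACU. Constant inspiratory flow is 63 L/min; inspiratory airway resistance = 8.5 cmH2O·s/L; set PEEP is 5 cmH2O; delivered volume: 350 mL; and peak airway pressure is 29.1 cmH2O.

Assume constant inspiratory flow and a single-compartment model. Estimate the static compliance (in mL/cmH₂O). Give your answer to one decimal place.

23.1

Flow: 63 L/min ÷ 60 = 1.05 L/s.
Equation of motion (constant flow): PIP = Vt/C + R·V̇ + PEEP.
Vt/C = PIP − R·V̇ − PEEP = 29.1 − 8.5×1.05 − 5 = 29.1 − 8.925 − 5 = 15.175 cmH2O.
C = Vt / 15.175 = 350 / 15.175 = 23.064 mL/cmH2O.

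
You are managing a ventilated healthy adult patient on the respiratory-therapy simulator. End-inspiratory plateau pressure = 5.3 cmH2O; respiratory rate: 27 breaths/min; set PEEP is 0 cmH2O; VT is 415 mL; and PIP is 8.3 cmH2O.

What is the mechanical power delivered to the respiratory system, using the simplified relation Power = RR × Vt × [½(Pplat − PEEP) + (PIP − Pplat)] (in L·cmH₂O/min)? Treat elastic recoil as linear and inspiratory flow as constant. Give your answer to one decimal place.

Per-breath work = Vt × [½(Pplat−PEEP) + (PIP−Pplat)] = 0.415 × [0.5×5.3 + 3.0] = 0.415 × 5.65 = 2.345 L·cmH2O.
Power = 27 × 2.345 = 63.315 L·cmH2O/min.

63.3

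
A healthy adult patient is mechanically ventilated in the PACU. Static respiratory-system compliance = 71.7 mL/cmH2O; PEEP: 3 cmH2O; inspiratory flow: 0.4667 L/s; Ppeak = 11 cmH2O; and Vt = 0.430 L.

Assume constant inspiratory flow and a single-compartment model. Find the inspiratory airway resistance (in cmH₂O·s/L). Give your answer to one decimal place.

4.3

Equation of motion (constant flow): PIP = Vt/C + R·V̇ + PEEP.
R·V̇ = PIP − Vt/C − PEEP = 11 − 430/71.7 − 3 = 11 − 5.997 − 3 = 2.003 cmH2O.
R = 2.003 / 0.4667 = 4.292 cmH2O·s/L.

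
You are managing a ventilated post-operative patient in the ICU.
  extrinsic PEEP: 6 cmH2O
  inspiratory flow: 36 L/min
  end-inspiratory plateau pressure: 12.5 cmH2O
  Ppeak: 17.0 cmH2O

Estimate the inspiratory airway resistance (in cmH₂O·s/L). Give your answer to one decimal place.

Flow: 36 L/min ÷ 60 = 0.6 L/s.
Raw = (PIP − Pplat) / flow = (17.0 − 12.5) / 0.6 = 4.5 / 0.6 = 7.5 cmH2O·s/L.

7.5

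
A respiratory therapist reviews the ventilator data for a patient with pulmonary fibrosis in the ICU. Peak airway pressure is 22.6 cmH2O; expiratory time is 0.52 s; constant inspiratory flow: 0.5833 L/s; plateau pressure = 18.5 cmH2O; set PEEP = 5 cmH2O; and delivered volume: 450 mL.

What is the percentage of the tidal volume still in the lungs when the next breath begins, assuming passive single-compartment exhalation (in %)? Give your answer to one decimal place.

R = (PIP − Pplat)/V̇ = (22.6 − 18.5) / 0.5833 = 4.1/0.5833 = 7.029 cmH2O·s/L.
C = Vt/(Pplat − PEEP) = 450.0 / (18.5 − 5) = 450.0/13.5 = 33.333 mL/cmH2O.
τ = R × C = 7.029 × 0.03333 L/cmH2O = 0.2343 s.
Fraction remaining at end-expiration = e^(−Te/τ) = e^(−0.52/0.2343) = 0.1087 → 10.87%.

10.9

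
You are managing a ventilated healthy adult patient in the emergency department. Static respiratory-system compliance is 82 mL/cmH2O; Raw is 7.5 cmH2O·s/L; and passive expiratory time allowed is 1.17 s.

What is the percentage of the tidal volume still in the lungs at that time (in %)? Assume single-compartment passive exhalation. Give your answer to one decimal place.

14.9

τ = R × C = 7.5 × 82 mL/cmH2O = 7.5 × 0.082 L/cmH2O = 0.615 s.
Passive exhalation: V(t)/V₀ = e^(−t/τ) = e^(−1.17/0.615) = 0.1492.
Fraction remaining = 0.1492 → 14.92%.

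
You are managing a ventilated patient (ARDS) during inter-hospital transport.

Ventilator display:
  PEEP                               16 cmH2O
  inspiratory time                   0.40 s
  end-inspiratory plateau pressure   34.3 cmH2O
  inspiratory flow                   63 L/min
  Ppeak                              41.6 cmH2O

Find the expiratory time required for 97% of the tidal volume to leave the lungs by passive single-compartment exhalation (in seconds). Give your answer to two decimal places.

Flow: 63 L/min ÷ 60 = 1.05 L/s.
Vt = flow × Ti = 1.05 L/s × 0.40 s × 1000 mL/L = 420.0 mL.
R = (PIP − Pplat)/V̇ = (41.6 − 34.3) / 1.05 = 7.3/1.05 = 6.952 cmH2O·s/L.
C = Vt/(Pplat − PEEP) = 420.0 / (34.3 − 16) = 420.0/18.3 = 22.951 mL/cmH2O.
τ = R × C = 6.952 × 0.02295 L/cmH2O = 0.1595 s.
t = −τ·ln(1 − 0.97) = −0.1595·ln(0.03) = 0.5593 s.

0.56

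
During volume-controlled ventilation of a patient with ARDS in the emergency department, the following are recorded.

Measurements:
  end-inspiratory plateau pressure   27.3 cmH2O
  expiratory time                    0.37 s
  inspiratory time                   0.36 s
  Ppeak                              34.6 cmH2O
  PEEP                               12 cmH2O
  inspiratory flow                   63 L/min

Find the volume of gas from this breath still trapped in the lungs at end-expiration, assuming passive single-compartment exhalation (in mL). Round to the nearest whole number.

Flow: 63 L/min ÷ 60 = 1.05 L/s.
Vt = flow × Ti = 1.05 L/s × 0.36 s × 1000 mL/L = 378.0 mL.
R = (PIP − Pplat)/V̇ = (34.6 − 27.3) / 1.05 = 7.3/1.05 = 6.952 cmH2O·s/L.
C = Vt/(Pplat − PEEP) = 378.0 / (27.3 − 12) = 378.0/15.3 = 24.706 mL/cmH2O.
τ = R × C = 6.952 × 0.02471 L/cmH2O = 0.1718 s.
Fraction remaining = e^(−Te/τ) = e^(−0.37/0.1718) = 0.1161.
Trapped volume = 378.0 × 0.1161 = 43.886 mL.

44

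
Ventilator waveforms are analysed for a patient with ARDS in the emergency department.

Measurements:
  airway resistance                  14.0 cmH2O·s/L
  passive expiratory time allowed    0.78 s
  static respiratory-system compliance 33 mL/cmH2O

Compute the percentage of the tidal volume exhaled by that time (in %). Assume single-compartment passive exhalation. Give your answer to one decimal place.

τ = R × C = 14.0 × 33 mL/cmH2O = 14.0 × 0.033 L/cmH2O = 0.462 s.
Passive exhalation: V(t)/V₀ = e^(−t/τ) = e^(−0.78/0.462) = 0.1848.
Fraction exhaled = 1 − 0.1848 = 0.8152 → 81.52%.

81.5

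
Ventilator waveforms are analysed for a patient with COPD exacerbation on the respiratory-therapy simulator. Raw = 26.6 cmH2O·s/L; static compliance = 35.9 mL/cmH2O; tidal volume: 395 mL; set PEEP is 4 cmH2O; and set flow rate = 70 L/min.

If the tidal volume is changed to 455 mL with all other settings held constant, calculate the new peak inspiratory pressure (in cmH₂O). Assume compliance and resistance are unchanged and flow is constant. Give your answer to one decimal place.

47.7

Flow: 70 L/min ÷ 60 = 1.1667 L/s.
PIP = Vt/C + R·V̇ + PEEP (constant-flow equation of motion).
Only the elastic term changes: ΔPIP = ΔVt / C = (455 − 395) / 35.9 = 1.671 cmH2O.
Original PIP = 395/35.9 + 26.6×1.1667 + 4 = 46.037 cmH2O; new PIP = 46.037 + (1.671) = 47.708 cmH2O.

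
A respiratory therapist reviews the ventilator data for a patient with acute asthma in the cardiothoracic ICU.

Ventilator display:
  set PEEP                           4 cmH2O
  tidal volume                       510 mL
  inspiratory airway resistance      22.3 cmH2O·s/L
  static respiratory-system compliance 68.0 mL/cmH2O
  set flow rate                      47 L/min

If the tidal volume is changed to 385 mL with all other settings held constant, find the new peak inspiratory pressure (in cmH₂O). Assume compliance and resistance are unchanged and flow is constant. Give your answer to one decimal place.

27.1

Flow: 47 L/min ÷ 60 = 0.7833 L/s.
PIP = Vt/C + R·V̇ + PEEP (constant-flow equation of motion).
Only the elastic term changes: ΔPIP = ΔVt / C = (385 − 510) / 68.0 = -1.838 cmH2O.
Original PIP = 510/68.0 + 22.3×0.7833 + 4 = 28.968 cmH2O; new PIP = 28.968 + (-1.838) = 27.13 cmH2O.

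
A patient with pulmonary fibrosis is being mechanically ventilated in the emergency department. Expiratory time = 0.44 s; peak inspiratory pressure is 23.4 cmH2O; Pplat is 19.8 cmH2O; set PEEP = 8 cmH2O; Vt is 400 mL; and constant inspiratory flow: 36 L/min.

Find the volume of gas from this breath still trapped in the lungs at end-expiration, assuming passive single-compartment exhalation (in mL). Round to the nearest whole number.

46

Flow: 36 L/min ÷ 60 = 0.6 L/s.
R = (PIP − Pplat)/V̇ = (23.4 − 19.8) / 0.6 = 3.6/0.6 = 6.0 cmH2O·s/L.
C = Vt/(Pplat − PEEP) = 400.0 / (19.8 − 8) = 400.0/11.8 = 33.898 mL/cmH2O.
τ = R × C = 6.0 × 0.0339 L/cmH2O = 0.2034 s.
Fraction remaining = e^(−Te/τ) = e^(−0.44/0.2034) = 0.115.
Trapped volume = 400.0 × 0.115 = 46.0 mL.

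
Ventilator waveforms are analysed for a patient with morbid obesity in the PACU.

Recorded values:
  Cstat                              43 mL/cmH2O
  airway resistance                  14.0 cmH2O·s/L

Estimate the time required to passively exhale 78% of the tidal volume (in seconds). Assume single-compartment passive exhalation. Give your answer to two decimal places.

0.91

τ = R × C = 14.0 × 43 mL/cmH2O = 14.0 × 0.043 L/cmH2O = 0.602 s.
Exhaled fraction f = 1 − e^(−t/τ) → t = −τ·ln(1 − f) = −0.602·ln(0.22) = 0.9115 s.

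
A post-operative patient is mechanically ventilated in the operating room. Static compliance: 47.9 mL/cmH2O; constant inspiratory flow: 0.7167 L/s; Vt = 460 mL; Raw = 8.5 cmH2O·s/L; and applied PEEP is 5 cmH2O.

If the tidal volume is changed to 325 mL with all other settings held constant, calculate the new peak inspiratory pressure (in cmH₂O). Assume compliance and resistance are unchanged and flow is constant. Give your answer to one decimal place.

PIP = Vt/C + R·V̇ + PEEP (constant-flow equation of motion).
Only the elastic term changes: ΔPIP = ΔVt / C = (325 − 460) / 47.9 = -2.818 cmH2O.
Original PIP = 460/47.9 + 8.5×0.7167 + 5 = 20.695 cmH2O; new PIP = 20.695 + (-2.818) = 17.877 cmH2O.

17.9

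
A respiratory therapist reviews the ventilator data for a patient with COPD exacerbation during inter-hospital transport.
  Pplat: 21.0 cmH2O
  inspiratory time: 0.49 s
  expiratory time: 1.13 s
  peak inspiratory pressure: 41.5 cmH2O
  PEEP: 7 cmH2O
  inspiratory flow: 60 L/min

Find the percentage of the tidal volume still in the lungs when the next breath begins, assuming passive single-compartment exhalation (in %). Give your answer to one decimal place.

Flow: 60 L/min ÷ 60 = 1 L/s.
Vt = flow × Ti = 1 L/s × 0.49 s × 1000 mL/L = 490.0 mL.
R = (PIP − Pplat)/V̇ = (41.5 − 21.0) / 1 = 20.5/1 = 20.5 cmH2O·s/L.
C = Vt/(Pplat − PEEP) = 490.0 / (21.0 − 7) = 490.0/14.0 = 35.0 mL/cmH2O.
τ = R × C = 20.5 × 0.035 L/cmH2O = 0.7175 s.
Fraction remaining at end-expiration = e^(−Te/τ) = e^(−1.13/0.7175) = 0.207 → 20.7%.

20.7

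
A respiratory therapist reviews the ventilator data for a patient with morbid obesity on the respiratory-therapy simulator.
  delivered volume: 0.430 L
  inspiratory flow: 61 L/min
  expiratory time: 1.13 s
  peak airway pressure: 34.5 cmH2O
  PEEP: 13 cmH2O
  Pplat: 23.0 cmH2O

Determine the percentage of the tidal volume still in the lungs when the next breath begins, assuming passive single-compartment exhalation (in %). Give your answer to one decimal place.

Flow: 61 L/min ÷ 60 = 1.0167 L/s.
R = (PIP − Pplat)/V̇ = (34.5 − 23.0) / 1.0167 = 11.5/1.0167 = 11.311 cmH2O·s/L.
C = Vt/(Pplat − PEEP) = 430.0 / (23.0 − 13) = 430.0/10.0 = 43.0 mL/cmH2O.
τ = R × C = 11.311 × 0.043 L/cmH2O = 0.4864 s.
Fraction remaining at end-expiration = e^(−Te/τ) = e^(−1.13/0.4864) = 0.09796 → 9.796%.

9.8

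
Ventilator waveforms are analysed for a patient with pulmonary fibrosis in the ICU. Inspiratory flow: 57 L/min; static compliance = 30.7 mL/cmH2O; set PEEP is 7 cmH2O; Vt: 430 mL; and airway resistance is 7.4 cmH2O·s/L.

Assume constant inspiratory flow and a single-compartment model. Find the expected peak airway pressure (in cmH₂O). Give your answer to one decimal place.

Flow: 57 L/min ÷ 60 = 0.95 L/s.
Equation of motion (constant flow): PIP = Vt/C + R·V̇ + PEEP.
PIP = 430/30.7 + 7.4×0.95 + 7 = 14.007 + 7.03 + 7 = 28.037 cmH2O.

28.0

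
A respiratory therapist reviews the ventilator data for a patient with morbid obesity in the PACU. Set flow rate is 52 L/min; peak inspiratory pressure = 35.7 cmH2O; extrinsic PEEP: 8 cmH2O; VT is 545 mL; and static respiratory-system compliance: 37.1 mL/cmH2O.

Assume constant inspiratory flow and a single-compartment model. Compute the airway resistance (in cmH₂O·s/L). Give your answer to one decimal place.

Flow: 52 L/min ÷ 60 = 0.8667 L/s.
Equation of motion (constant flow): PIP = Vt/C + R·V̇ + PEEP.
R·V̇ = PIP − Vt/C − PEEP = 35.7 − 545/37.1 − 8 = 35.7 − 14.69 − 8 = 13.01 cmH2O.
R = 13.01 / 0.8667 = 15.011 cmH2O·s/L.

15.0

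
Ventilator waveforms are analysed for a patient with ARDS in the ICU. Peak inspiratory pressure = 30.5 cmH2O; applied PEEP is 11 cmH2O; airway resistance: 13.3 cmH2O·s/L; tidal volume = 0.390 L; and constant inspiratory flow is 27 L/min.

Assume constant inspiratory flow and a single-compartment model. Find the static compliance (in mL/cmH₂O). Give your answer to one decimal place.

Flow: 27 L/min ÷ 60 = 0.45 L/s.
Equation of motion (constant flow): PIP = Vt/C + R·V̇ + PEEP.
Vt/C = PIP − R·V̇ − PEEP = 30.5 − 13.3×0.45 − 11 = 30.5 − 5.985 − 11 = 13.515 cmH2O.
C = Vt / 13.515 = 390 / 13.515 = 28.857 mL/cmH2O.

28.9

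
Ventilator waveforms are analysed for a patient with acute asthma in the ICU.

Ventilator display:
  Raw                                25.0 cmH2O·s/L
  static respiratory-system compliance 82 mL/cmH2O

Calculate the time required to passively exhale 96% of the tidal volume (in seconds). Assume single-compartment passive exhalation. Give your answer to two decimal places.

τ = R × C = 25.0 × 82 mL/cmH2O = 25.0 × 0.082 L/cmH2O = 2.05 s.
Exhaled fraction f = 1 − e^(−t/τ) → t = −τ·ln(1 − f) = −2.05·ln(0.04) = 6.599 s.

6.60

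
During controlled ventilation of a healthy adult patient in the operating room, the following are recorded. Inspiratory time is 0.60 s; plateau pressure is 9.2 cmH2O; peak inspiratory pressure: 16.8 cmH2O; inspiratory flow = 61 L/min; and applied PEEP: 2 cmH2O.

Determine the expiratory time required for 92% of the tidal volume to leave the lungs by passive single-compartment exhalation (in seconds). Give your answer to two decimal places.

1.60

Flow: 61 L/min ÷ 60 = 1.0167 L/s.
Vt = flow × Ti = 1.0167 L/s × 0.60 s × 1000 mL/L = 610.02 mL.
R = (PIP − Pplat)/V̇ = (16.8 − 9.2) / 1.0167 = 7.6/1.0167 = 7.475 cmH2O·s/L.
C = Vt/(Pplat − PEEP) = 610.02 / (9.2 − 2) = 610.02/7.2 = 84.725 mL/cmH2O.
τ = R × C = 7.475 × 0.08473 L/cmH2O = 0.6334 s.
t = −τ·ln(1 − 0.92) = −0.6334·ln(0.08) = 1.6 s.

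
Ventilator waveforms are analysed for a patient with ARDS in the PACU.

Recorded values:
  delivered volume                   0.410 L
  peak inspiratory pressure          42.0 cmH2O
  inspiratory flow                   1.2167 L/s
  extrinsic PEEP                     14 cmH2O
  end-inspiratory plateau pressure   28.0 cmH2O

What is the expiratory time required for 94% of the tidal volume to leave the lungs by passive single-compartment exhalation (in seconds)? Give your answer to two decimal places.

R = (PIP − Pplat)/V̇ = (42.0 − 28.0) / 1.2167 = 14.0/1.2167 = 11.507 cmH2O·s/L.
C = Vt/(Pplat − PEEP) = 410.0 / (28.0 − 14) = 410.0/14.0 = 29.286 mL/cmH2O.
τ = R × C = 11.507 × 0.02929 L/cmH2O = 0.337 s.
t = −τ·ln(1 − 0.94) = −0.337·ln(0.06) = 0.9481 s.

0.95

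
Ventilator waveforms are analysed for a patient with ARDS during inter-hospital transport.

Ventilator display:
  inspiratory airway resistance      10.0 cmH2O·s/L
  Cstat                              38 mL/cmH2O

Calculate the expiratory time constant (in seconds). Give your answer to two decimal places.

τ = R × C = 10.0 × 38 mL/cmH2O = 10.0 × 0.038 L/cmH2O = 0.38 s.

0.38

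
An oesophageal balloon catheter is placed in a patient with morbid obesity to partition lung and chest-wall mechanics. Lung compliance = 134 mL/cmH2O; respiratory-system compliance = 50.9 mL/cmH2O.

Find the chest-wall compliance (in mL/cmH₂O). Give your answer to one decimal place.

1/Ccw = 1/Crs − 1/CL.
1/Ccw = 1/50.9 − 1/134 = 0.01218.
Ccw = 82.102 mL/cmH2O.

82.1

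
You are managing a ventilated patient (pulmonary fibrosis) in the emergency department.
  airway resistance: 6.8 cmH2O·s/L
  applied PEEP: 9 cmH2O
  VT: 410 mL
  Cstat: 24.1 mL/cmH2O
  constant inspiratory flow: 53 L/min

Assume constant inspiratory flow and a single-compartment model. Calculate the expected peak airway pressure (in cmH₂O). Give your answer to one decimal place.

32.0

Flow: 53 L/min ÷ 60 = 0.8833 L/s.
Equation of motion (constant flow): PIP = Vt/C + R·V̇ + PEEP.
PIP = 410/24.1 + 6.8×0.8833 + 9 = 17.012 + 6.006 + 9 = 32.018 cmH2O.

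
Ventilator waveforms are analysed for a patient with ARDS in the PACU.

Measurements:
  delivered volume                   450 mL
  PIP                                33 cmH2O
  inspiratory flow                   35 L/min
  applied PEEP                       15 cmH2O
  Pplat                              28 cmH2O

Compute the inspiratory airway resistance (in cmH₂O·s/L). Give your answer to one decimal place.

Flow: 35 L/min ÷ 60 = 0.5833 L/s.
Raw = (PIP − Pplat) / flow = (33 − 28) / 0.5833 = 5.0 / 0.5833 = 8.572 cmH2O·s/L.

8.6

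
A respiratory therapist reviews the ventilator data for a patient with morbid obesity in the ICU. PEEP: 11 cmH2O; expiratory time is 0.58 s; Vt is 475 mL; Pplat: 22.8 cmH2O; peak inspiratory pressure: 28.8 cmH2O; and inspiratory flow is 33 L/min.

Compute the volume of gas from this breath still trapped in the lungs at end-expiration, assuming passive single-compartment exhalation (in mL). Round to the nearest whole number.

Flow: 33 L/min ÷ 60 = 0.55 L/s.
R = (PIP − Pplat)/V̇ = (28.8 − 22.8) / 0.55 = 6.0/0.55 = 10.909 cmH2O·s/L.
C = Vt/(Pplat − PEEP) = 475.0 / (22.8 − 11) = 475.0/11.8 = 40.254 mL/cmH2O.
τ = R × C = 10.909 × 0.04025 L/cmH2O = 0.4391 s.
Fraction remaining = e^(−Te/τ) = e^(−0.58/0.4391) = 0.2669.
Trapped volume = 475.0 × 0.2669 = 126.78 mL.

127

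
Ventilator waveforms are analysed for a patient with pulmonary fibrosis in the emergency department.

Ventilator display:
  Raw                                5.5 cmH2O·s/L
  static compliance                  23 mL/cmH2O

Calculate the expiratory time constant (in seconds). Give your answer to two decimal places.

τ = R × C = 5.5 × 23 mL/cmH2O = 5.5 × 0.023 L/cmH2O = 0.1265 s.

0.13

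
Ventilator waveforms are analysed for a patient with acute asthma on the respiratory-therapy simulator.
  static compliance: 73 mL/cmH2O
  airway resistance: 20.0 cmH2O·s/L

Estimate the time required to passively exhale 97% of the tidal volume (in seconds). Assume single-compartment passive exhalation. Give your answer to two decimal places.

5.12

τ = R × C = 20.0 × 73 mL/cmH2O = 20.0 × 0.073 L/cmH2O = 1.46 s.
Exhaled fraction f = 1 − e^(−t/τ) → t = −τ·ln(1 − f) = −1.46·ln(0.03) = 5.12 s.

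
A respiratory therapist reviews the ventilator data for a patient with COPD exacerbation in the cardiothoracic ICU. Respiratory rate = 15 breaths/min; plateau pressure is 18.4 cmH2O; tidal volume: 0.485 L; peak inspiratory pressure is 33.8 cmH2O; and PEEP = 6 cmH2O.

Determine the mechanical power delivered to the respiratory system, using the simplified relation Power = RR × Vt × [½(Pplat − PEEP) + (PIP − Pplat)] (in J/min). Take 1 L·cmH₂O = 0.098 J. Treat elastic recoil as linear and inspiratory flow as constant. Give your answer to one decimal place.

15.4

Per-breath work = Vt × [½(Pplat−PEEP) + (PIP−Pplat)] = 0.485 × [0.5×12.4 + 15.4] = 0.485 × 21.6 = 10.476 L·cmH2O.
Power = 15 × 10.476 = 157.14 L·cmH2O/min.
× 0.098 J/(L·cmH2O) → 15.4 J/min.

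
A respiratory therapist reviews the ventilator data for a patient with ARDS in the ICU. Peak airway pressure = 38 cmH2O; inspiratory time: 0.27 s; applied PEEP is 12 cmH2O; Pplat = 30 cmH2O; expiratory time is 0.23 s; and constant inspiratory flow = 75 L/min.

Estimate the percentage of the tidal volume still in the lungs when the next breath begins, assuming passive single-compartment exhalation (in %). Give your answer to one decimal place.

Flow: 75 L/min ÷ 60 = 1.25 L/s.
Vt = flow × Ti = 1.25 L/s × 0.27 s × 1000 mL/L = 337.5 mL.
R = (PIP − Pplat)/V̇ = (38 − 30) / 1.25 = 8.0/1.25 = 6.4 cmH2O·s/L.
C = Vt/(Pplat − PEEP) = 337.5 / (30 − 12) = 337.5/18.0 = 18.75 mL/cmH2O.
τ = R × C = 6.4 × 0.01875 L/cmH2O = 0.12 s.
Fraction remaining at end-expiration = e^(−Te/τ) = e^(−0.23/0.12) = 0.1471 → 14.71%.

14.7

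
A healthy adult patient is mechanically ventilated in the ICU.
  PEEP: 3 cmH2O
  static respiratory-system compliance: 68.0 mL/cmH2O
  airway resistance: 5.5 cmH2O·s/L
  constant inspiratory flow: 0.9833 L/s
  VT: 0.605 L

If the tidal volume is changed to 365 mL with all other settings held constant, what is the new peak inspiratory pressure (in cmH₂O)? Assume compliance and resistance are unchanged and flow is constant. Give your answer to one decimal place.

13.8

PIP = Vt/C + R·V̇ + PEEP (constant-flow equation of motion).
Only the elastic term changes: ΔPIP = ΔVt / C = (365 − 605) / 68.0 = -3.529 cmH2O.
Original PIP = 605/68.0 + 5.5×0.9833 + 3 = 17.305 cmH2O; new PIP = 17.305 + (-3.529) = 13.776 cmH2O.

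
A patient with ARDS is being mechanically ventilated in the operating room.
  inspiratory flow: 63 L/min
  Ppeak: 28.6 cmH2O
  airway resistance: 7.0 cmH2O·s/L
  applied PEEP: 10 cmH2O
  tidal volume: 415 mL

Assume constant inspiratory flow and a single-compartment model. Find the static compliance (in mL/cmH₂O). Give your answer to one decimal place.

36.9

Flow: 63 L/min ÷ 60 = 1.05 L/s.
Equation of motion (constant flow): PIP = Vt/C + R·V̇ + PEEP.
Vt/C = PIP − R·V̇ − PEEP = 28.6 − 7.0×1.05 − 10 = 28.6 − 7.35 − 10 = 11.25 cmH2O.
C = Vt / 11.25 = 415 / 11.25 = 36.889 mL/cmH2O.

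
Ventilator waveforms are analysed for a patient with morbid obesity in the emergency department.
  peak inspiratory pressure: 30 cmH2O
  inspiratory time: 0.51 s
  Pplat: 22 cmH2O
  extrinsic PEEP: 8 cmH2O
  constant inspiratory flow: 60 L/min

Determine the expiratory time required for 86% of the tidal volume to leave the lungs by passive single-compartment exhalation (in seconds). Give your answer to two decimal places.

Flow: 60 L/min ÷ 60 = 1 L/s.
Vt = flow × Ti = 1 L/s × 0.51 s × 1000 mL/L = 510.0 mL.
R = (PIP − Pplat)/V̇ = (30 − 22) / 1 = 8.0/1 = 8.0 cmH2O·s/L.
C = Vt/(Pplat − PEEP) = 510.0 / (22 − 8) = 510.0/14.0 = 36.429 mL/cmH2O.
τ = R × C = 8.0 × 0.03643 L/cmH2O = 0.2914 s.
t = −τ·ln(1 − 0.86) = −0.2914·ln(0.14) = 0.5729 s.

0.57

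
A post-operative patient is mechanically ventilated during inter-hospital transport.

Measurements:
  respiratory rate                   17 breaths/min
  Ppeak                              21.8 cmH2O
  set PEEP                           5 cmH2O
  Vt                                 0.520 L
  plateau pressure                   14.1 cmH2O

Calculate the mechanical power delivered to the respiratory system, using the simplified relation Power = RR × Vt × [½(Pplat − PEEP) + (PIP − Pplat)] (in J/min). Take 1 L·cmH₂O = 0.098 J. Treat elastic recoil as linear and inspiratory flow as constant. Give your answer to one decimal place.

10.6

Per-breath work = Vt × [½(Pplat−PEEP) + (PIP−Pplat)] = 0.520 × [0.5×9.1 + 7.7] = 0.520 × 12.25 = 6.37 L·cmH2O.
Power = 17 × 6.37 = 108.29 L·cmH2O/min.
× 0.098 J/(L·cmH2O) → 10.612 J/min.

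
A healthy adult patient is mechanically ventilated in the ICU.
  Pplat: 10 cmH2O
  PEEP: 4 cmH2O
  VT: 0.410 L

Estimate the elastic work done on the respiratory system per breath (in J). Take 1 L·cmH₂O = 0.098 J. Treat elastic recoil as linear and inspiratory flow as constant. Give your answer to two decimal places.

0.12

Elastic work ≈ ½ × (Pplat − PEEP) × Vt = 0.5 × (10 − 4) × 0.410 L = 0.5 × 6.0 × 0.410 = 1.23 L·cmH2O.
× 0.098 J/(L·cmH2O) → 0.1205 J.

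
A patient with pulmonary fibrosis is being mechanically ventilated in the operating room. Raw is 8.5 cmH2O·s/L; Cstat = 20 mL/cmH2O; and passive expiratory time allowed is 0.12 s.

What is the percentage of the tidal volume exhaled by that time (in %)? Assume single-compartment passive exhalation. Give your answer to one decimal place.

50.6

τ = R × C = 8.5 × 20 mL/cmH2O = 8.5 × 0.020 L/cmH2O = 0.17 s.
Passive exhalation: V(t)/V₀ = e^(−t/τ) = e^(−0.12/0.17) = 0.4937.
Fraction exhaled = 1 − 0.4937 = 0.5063 → 50.63%.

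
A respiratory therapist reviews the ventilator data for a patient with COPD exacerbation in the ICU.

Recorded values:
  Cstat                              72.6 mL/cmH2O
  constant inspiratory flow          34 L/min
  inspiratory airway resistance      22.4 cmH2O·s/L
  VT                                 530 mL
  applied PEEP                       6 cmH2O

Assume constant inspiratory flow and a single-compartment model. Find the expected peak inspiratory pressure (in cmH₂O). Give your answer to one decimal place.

Flow: 34 L/min ÷ 60 = 0.5667 L/s.
Equation of motion (constant flow): PIP = Vt/C + R·V̇ + PEEP.
PIP = 530/72.6 + 22.4×0.5667 + 6 = 7.3 + 12.694 + 6 = 25.994 cmH2O.

26.0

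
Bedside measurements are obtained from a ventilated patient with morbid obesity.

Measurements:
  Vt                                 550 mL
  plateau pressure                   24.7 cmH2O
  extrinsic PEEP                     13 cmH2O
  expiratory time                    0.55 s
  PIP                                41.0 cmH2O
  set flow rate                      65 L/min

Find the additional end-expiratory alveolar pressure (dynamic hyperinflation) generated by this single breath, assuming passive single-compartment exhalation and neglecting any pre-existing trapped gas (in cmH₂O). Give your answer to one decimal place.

5.4

Flow: 65 L/min ÷ 60 = 1.0833 L/s.
R = (PIP − Pplat)/V̇ = (41.0 − 24.7) / 1.0833 = 16.3/1.0833 = 15.047 cmH2O·s/L.
C = Vt/(Pplat − PEEP) = 550.0 / (24.7 − 13) = 550.0/11.7 = 47.009 mL/cmH2O.
τ = R × C = 15.047 × 0.04701 L/cmH2O = 0.7074 s.
Fraction remaining = e^(−Te/τ) = e^(−0.55/0.7074) = 0.4596; trapped volume = 550.0 × 0.4596 = 252.78 mL.
Additional alveolar pressure from trapping ≈ V_trapped / C = 252.78 / 47.009 = 5.377 cmH2O.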